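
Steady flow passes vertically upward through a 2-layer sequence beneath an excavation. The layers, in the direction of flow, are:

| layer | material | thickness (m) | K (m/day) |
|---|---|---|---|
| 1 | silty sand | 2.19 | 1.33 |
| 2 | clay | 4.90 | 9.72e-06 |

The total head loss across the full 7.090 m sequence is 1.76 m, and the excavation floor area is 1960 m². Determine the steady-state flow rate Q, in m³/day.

0.00684

Flow is perpendicular to layering, so the layers act in series and the equivalent K is the thickness-weighted harmonic mean.
Total thickness L = 2.19 + 4.90 = 7.090 m.
Σ(b_i/K_i) = 2.19/1.33 + 4.90/9.72e-06 = 5.041e+05 d.
K_eq = L / Σ(b_i/K_i) = 7.090 / 5.041e+05 = 1.406e-05 m/day.
Q = K_eq · A · (Δh/L) = 1.406e-05 × 1960 × (1.76/7.090) = 0.006843 m³/day.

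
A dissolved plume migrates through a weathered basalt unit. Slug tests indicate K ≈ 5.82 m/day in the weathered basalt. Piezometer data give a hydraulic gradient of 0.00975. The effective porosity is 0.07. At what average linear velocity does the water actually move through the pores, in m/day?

0.811

Hydraulic gradient i = 0.00975.
Darcy flux q = K · i = 5.820 × 0.009750 = 0.05675 m/day.
Seepage velocity v = q / n_e = 0.05675 / 0.07 = 0.8106 m/day.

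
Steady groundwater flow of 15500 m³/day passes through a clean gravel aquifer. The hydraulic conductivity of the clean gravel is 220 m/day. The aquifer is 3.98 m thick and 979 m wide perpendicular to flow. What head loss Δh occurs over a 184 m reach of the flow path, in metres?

Cross-sectional area A = 979 × 3.98 = 3896 m².
From Q = K·A·i, i = Q / (K·A) = 15500 / (220.0 × 3896) = 0.01808.
Head loss Δh = i · L = 0.01808 × 184 = 3.327 m.

3.33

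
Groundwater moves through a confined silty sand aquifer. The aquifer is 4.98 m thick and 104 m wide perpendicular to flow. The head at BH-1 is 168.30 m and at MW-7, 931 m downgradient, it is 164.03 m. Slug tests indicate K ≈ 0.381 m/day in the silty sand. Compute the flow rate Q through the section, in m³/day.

0.905

Cross-sectional area A = 104 × 4.98 = 517.9 m².
Hydraulic gradient i = (168.30 − 164.03) / 931 = 4.27 / 931 = 0.004586.
Darcy's law: Q = K · A · i = 0.3810 × 517.9 × 0.004586 = 0.9050 m³/day.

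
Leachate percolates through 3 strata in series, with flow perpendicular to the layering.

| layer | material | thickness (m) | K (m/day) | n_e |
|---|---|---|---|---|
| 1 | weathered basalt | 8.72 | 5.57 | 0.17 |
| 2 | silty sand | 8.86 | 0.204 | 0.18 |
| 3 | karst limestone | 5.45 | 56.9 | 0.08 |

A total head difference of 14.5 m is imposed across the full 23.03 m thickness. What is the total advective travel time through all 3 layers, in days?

With flow normal to the layers, continuity requires the same specific discharge q through every layer.
Σ(b_i/K_i) = 8.72/5.57 + 8.86/0.204 + 5.45/56.9 = 45.09 d.
q = Δh / Σ(b_i/K_i) = 14.5 / 45.09 = 0.3216 m/day.
In each layer the seepage velocity is v_i = q/n_i, so the layer transit time is t_i = b_i·n_i / q:
  layer 1 (weathered basalt): t_1 = 8.72 × 0.17 / 0.3216 = 4.610 d
  layer 2 (silty sand): t_2 = 8.86 × 0.18 / 0.3216 = 4.960 d
  layer 3 (karst limestone): t_3 = 5.45 × 0.08 / 0.3216 = 1.356 d
Total t = Σ t_i = 10.93 days.

10.9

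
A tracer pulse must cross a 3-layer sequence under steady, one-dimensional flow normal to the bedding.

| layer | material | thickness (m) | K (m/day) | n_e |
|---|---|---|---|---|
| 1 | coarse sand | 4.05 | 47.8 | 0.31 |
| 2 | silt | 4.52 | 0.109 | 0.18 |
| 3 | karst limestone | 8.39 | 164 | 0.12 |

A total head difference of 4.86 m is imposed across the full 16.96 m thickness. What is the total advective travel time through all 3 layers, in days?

With flow normal to the layers, continuity requires the same specific discharge q through every layer.
Σ(b_i/K_i) = 4.05/47.8 + 4.52/0.109 + 8.39/164 = 41.60 d.
q = Δh / Σ(b_i/K_i) = 4.86 / 41.60 = 0.1168 m/day.
In each layer the seepage velocity is v_i = q/n_i, so the layer transit time is t_i = b_i·n_i / q:
  layer 1 (coarse sand): t_1 = 4.05 × 0.31 / 0.1168 = 10.75 d
  layer 2 (silt): t_2 = 4.52 × 0.18 / 0.1168 = 6.965 d
  layer 3 (karst limestone): t_3 = 8.39 × 0.12 / 0.1168 = 8.619 d
Total t = Σ t_i = 26.33 days.

26.3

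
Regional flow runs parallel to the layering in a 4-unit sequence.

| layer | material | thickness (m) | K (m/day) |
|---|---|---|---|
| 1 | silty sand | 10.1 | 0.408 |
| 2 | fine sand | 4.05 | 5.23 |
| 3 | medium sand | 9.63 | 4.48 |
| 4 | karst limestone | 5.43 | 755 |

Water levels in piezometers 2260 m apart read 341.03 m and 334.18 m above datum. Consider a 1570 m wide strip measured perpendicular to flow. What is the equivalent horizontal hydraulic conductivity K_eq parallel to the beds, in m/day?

143

Flow is parallel to layering, so each bed carries its own Darcy discharge and the transmissivities add.
Σ(K_i·b_i) = 0.408×10.1 + 5.23×4.05 + 4.48×9.63 + 755×5.43 = 4168 m²/day.
Total thickness b = 29.21 m, so K_eq = Σ(K_i·b_i)/b = 142.7 m/day.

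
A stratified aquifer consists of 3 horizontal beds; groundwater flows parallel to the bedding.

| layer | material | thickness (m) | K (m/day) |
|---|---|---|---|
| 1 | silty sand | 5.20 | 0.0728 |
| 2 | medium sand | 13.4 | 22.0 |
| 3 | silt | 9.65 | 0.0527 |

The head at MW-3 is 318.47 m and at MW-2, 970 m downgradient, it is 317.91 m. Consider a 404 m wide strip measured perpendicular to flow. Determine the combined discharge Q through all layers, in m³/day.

69.0

Flow is parallel to layering, so each bed carries its own Darcy discharge and the transmissivities add.
Σ(K_i·b_i) = 0.0728×5.20 + 22.0×13.4 + 0.0527×9.65 = 295.7 m²/day.
Hydraulic gradient i = (318.47 − 317.91) / 970 = 0.56 / 970 = 0.0005773.
Q = Σ(K_i·b_i) · W · i = 295.7 × 404 × 0.0005773 = 68.97 m³/day.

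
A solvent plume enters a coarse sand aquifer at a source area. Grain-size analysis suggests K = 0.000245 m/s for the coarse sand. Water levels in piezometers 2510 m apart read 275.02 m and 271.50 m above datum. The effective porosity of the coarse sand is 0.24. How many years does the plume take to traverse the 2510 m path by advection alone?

55.6

Convert K: 0.000245 m/s × 86400 = 21.17 m/day.
Hydraulic gradient i = (275.02 − 271.50) / 2510 = 3.52 / 2510 = 0.001402.
Darcy flux q = K · i = 21.17 × 0.001402 = 0.02969 m/day.
Seepage velocity v = q / n_e = 0.02969 / 0.24 = 0.1237 m/day.
Travel time t = L / v = 2510 / 0.1237 = 20293 days = 55.56 years.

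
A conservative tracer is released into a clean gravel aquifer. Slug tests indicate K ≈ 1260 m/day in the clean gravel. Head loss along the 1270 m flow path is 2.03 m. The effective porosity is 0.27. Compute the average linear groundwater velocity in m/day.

7.46

Hydraulic gradient i = Δh / L = 2.03 / 1270 = 0.001598.
Darcy flux q = K · i = 1260 × 0.001598 = 2.014 m/day.
Seepage velocity v = q / n_e = 2.014 / 0.27 = 7.459 m/day.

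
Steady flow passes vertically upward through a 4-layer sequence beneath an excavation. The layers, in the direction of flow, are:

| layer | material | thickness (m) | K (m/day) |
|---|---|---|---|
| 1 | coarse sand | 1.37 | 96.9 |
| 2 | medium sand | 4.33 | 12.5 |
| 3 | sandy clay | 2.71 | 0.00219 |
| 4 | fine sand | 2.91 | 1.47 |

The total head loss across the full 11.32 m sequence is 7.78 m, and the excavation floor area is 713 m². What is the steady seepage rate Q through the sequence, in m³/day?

4.47

Flow is perpendicular to layering, so the layers act in series and the equivalent K is the thickness-weighted harmonic mean.
Total thickness L = 1.37 + 4.33 + 2.71 + 2.91 = 11.32 m.
Σ(b_i/K_i) = 1.37/96.9 + 4.33/12.5 + 2.71/0.00219 + 2.91/1.47 = 1240 d.
K_eq = L / Σ(b_i/K_i) = 11.32 / 1240 = 0.009131 m/day.
Q = K_eq · A · (Δh/L) = 0.009131 × 713 × (7.78/11.32) = 4.474 m³/day.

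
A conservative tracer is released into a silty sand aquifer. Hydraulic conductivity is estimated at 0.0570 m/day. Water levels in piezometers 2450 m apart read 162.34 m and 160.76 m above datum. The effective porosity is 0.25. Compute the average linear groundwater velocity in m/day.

Hydraulic gradient i = (162.34 − 160.76) / 2450 = 1.58 / 2450 = 0.0006449.
Darcy flux q = K · i = 0.05700 × 0.0006449 = 3.676e-05 m/day.
Seepage velocity v = q / n_e = 3.676e-05 / 0.25 = 0.0001470 m/day.

0.000147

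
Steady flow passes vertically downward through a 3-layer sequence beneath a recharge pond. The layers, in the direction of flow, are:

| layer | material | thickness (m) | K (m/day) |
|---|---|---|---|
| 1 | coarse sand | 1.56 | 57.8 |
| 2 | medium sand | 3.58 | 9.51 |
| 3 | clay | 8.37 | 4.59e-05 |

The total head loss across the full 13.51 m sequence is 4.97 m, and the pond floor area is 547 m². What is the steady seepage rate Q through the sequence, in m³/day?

0.0149

Flow is perpendicular to layering, so the layers act in series and the equivalent K is the thickness-weighted harmonic mean.
Total thickness L = 1.56 + 3.58 + 8.37 = 13.51 m.
Σ(b_i/K_i) = 1.56/57.8 + 3.58/9.51 + 8.37/4.59e-05 = 1.824e+05 d.
K_eq = L / Σ(b_i/K_i) = 13.51 / 1.824e+05 = 7.409e-05 m/day.
Q = K_eq · A · (Δh/L) = 7.409e-05 × 547 × (4.97/13.51) = 0.01491 m³/day.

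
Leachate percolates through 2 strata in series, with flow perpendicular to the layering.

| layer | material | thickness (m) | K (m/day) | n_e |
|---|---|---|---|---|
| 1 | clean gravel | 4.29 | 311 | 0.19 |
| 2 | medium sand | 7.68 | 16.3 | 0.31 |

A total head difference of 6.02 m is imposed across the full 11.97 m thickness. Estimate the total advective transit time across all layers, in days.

0.257

With flow normal to the layers, continuity requires the same specific discharge q through every layer.
Σ(b_i/K_i) = 4.29/311 + 7.68/16.3 = 0.4850 d.
q = Δh / Σ(b_i/K_i) = 6.02 / 0.4850 = 12.41 m/day.
In each layer the seepage velocity is v_i = q/n_i, so the layer transit time is t_i = b_i·n_i / q:
  layer 1 (clean gravel): t_1 = 4.29 × 0.19 / 12.41 = 0.06566 d
  layer 2 (medium sand): t_2 = 7.68 × 0.31 / 12.41 = 0.1918 d
Total t = Σ t_i = 0.2575 days.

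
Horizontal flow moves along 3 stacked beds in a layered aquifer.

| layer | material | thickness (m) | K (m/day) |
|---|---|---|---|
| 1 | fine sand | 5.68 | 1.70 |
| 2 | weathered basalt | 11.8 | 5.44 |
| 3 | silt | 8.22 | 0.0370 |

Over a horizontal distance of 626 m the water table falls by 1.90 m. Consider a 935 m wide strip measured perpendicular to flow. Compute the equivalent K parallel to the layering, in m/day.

2.89

Flow is parallel to layering, so each bed carries its own Darcy discharge and the transmissivities add.
Σ(K_i·b_i) = 1.70×5.68 + 5.44×11.8 + 0.0370×8.22 = 74.15 m²/day.
Total thickness b = 25.70 m, so K_eq = Σ(K_i·b_i)/b = 2.885 m/day.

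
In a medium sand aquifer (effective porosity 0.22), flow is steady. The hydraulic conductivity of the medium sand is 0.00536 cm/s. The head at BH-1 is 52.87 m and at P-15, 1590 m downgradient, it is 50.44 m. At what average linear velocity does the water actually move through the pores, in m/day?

0.0322

Convert K: 0.00536 cm/s × 864 = 4.631 m/day.
Hydraulic gradient i = (52.87 − 50.44) / 1590 = 2.43 / 1590 = 0.001528.
Darcy flux q = K · i = 4.631 × 0.001528 = 0.007078 m/day.
Seepage velocity v = q / n_e = 0.007078 / 0.22 = 0.03217 m/day.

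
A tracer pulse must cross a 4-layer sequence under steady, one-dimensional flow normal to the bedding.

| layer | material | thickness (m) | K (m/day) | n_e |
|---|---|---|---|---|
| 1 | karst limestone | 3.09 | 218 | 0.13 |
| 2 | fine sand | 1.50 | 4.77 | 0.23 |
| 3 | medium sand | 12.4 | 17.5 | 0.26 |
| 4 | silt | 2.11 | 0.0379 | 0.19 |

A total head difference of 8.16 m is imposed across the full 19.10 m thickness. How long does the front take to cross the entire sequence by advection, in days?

With flow normal to the layers, continuity requires the same specific discharge q through every layer.
Σ(b_i/K_i) = 3.09/218 + 1.50/4.77 + 12.4/17.5 + 2.11/0.0379 = 56.71 d.
q = Δh / Σ(b_i/K_i) = 8.16 / 56.71 = 0.1439 m/day.
In each layer the seepage velocity is v_i = q/n_i, so the layer transit time is t_i = b_i·n_i / q:
  layer 1 (karst limestone): t_1 = 3.09 × 0.13 / 0.1439 = 2.792 d
  layer 2 (fine sand): t_2 = 1.50 × 0.23 / 0.1439 = 2.398 d
  layer 3 (medium sand): t_3 = 12.4 × 0.26 / 0.1439 = 22.41 d
  layer 4 (silt): t_4 = 2.11 × 0.19 / 0.1439 = 2.786 d
Total t = Σ t_i = 30.38 days.

30.4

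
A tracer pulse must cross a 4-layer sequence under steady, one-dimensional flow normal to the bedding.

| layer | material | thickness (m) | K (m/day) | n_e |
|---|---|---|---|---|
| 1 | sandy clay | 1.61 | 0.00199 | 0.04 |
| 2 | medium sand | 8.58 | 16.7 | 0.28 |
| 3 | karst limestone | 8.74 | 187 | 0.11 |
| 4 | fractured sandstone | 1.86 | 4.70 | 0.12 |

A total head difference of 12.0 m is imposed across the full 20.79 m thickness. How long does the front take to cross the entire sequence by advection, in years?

0.675

With flow normal to the layers, continuity requires the same specific discharge q through every layer.
Σ(b_i/K_i) = 1.61/0.00199 + 8.58/16.7 + 8.74/187 + 1.86/4.70 = 810.0 d.
q = Δh / Σ(b_i/K_i) = 12.0 / 810.0 = 0.01481 m/day.
In each layer the seepage velocity is v_i = q/n_i, so the layer transit time is t_i = b_i·n_i / q:
  layer 1 (sandy clay): t_1 = 1.61 × 0.04 / 0.01481 = 4.347 d
  layer 2 (medium sand): t_2 = 8.58 × 0.28 / 0.01481 = 162.2 d
  layer 3 (karst limestone): t_3 = 8.74 × 0.11 / 0.01481 = 64.89 d
  layer 4 (fractured sandstone): t_4 = 1.86 × 0.12 / 0.01481 = 15.07 d
Total t = Σ t_i = 246.5 days = 0.6748 years.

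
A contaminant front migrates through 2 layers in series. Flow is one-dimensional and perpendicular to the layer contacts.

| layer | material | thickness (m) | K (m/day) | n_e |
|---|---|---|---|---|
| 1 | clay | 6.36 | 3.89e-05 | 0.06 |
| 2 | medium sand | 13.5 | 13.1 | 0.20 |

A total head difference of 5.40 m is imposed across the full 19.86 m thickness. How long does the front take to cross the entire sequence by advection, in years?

With flow normal to the layers, continuity requires the same specific discharge q through every layer.
Σ(b_i/K_i) = 6.36/3.89e-05 + 13.5/13.1 = 1.635e+05 d.
q = Δh / Σ(b_i/K_i) = 5.40 / 1.635e+05 = 3.303e-05 m/day.
In each layer the seepage velocity is v_i = q/n_i, so the layer transit time is t_i = b_i·n_i / q:
  layer 1 (clay): t_1 = 6.36 × 0.06 / 3.303e-05 = 11554 d
  layer 2 (medium sand): t_2 = 13.5 × 0.20 / 3.303e-05 = 81749 d
Total t = Σ t_i = 93302 days = 255.4 years.

255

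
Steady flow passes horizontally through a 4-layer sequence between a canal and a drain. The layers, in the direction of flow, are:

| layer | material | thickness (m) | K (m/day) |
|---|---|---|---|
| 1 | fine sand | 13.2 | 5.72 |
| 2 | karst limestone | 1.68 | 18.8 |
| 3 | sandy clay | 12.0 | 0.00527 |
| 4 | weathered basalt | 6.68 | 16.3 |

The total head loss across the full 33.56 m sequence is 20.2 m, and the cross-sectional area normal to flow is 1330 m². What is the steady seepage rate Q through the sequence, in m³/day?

11.8

Flow is perpendicular to layering, so the layers act in series and the equivalent K is the thickness-weighted harmonic mean.
Total thickness L = 13.2 + 1.68 + 12.0 + 6.68 = 33.56 m.
Σ(b_i/K_i) = 13.2/5.72 + 1.68/18.8 + 12.0/0.00527 + 6.68/16.3 = 2280 d.
K_eq = L / Σ(b_i/K_i) = 33.56 / 2280 = 0.01472 m/day.
Q = K_eq · A · (Δh/L) = 0.01472 × 1330 × (20.2/33.56) = 11.78 m³/day.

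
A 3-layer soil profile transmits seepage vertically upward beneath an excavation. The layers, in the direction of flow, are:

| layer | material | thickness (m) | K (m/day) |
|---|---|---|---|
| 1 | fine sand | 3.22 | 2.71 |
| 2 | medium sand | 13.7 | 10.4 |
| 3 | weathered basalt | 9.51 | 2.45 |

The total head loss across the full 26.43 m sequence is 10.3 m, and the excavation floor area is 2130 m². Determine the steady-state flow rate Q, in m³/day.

3430

Flow is perpendicular to layering, so the layers act in series and the equivalent K is the thickness-weighted harmonic mean.
Total thickness L = 3.22 + 13.7 + 9.51 = 26.43 m.
Σ(b_i/K_i) = 3.22/2.71 + 13.7/10.4 + 9.51/2.45 = 6.387 d.
K_eq = L / Σ(b_i/K_i) = 26.43 / 6.387 = 4.138 m/day.
Q = K_eq · A · (Δh/L) = 4.138 × 2130 × (10.3/26.43) = 3435 m³/day.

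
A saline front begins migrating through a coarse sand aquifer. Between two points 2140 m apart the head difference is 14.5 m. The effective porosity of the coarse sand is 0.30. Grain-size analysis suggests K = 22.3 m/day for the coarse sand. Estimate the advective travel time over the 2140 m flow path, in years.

11.6

Hydraulic gradient i = Δh / L = 14.5 / 2140 = 0.006776.
Darcy flux q = K · i = 22.30 × 0.006776 = 0.1511 m/day.
Seepage velocity v = q / n_e = 0.1511 / 0.30 = 0.5037 m/day.
Travel time t = L / v = 2140 / 0.5037 = 4249 days = 11.63 years.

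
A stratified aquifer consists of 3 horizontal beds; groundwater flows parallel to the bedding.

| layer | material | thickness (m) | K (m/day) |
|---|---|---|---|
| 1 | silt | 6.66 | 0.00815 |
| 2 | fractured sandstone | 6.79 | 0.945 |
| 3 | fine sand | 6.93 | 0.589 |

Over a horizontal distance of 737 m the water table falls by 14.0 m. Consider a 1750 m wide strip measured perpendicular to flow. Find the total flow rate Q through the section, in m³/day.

Flow is parallel to layering, so each bed carries its own Darcy discharge and the transmissivities add.
Σ(K_i·b_i) = 0.00815×6.66 + 0.945×6.79 + 0.589×6.93 = 10.55 m²/day.
Hydraulic gradient i = Δh / L = 14.0 / 737 = 0.01900.
Q = Σ(K_i·b_i) · W · i = 10.55 × 1750 × 0.01900 = 350.8 m³/day.

351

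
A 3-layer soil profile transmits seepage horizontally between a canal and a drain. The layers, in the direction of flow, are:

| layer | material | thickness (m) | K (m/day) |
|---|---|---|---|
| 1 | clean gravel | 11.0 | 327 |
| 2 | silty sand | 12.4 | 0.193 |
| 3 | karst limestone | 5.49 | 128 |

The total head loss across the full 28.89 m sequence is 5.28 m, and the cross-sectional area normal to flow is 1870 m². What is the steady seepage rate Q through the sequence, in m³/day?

Flow is perpendicular to layering, so the layers act in series and the equivalent K is the thickness-weighted harmonic mean.
Total thickness L = 11.0 + 12.4 + 5.49 = 28.89 m.
Σ(b_i/K_i) = 11.0/327 + 12.4/0.193 + 5.49/128 = 64.33 d.
K_eq = L / Σ(b_i/K_i) = 28.89 / 64.33 = 0.4491 m/day.
Q = K_eq · A · (Δh/L) = 0.4491 × 1870 × (5.28/28.89) = 153.5 m³/day.

153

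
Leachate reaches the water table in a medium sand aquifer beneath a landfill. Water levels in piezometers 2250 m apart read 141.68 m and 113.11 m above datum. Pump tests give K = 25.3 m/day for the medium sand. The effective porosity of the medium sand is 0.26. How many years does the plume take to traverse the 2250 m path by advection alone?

Hydraulic gradient i = (141.68 − 113.11) / 2250 = 28.57 / 2250 = 0.01270.
Darcy flux q = K · i = 25.30 × 0.01270 = 0.3213 m/day.
Seepage velocity v = q / n_e = 0.3213 / 0.26 = 1.236 m/day.
Travel time t = L / v = 2250 / 1.236 = 1821 days = 4.986 years.

4.99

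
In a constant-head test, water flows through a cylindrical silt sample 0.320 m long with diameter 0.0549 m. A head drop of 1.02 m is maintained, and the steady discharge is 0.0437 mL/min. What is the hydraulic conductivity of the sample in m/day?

Cross-sectional area A = π·(d/2)² = π × (0.0549/2)² = 0.002367 m².
Convert discharge: 0.0437 mL/min = 7.283e-10 m³/s.
Darcy's law rearranged: K = Q·L / (A·Δh) = 7.283e-10 × 0.320 / (0.002367 × 1.02) = 9.653e-08 m/s = 0.008340 m/day.

0.00834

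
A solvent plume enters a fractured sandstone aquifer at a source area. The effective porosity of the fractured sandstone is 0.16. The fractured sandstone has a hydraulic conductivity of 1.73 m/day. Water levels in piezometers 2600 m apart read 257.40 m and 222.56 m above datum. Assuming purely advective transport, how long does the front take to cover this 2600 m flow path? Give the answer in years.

49.1

Hydraulic gradient i = (257.40 − 222.56) / 2600 = 34.84 / 2600 = 0.01340.
Darcy flux q = K · i = 1.730 × 0.01340 = 0.02318 m/day.
Seepage velocity v = q / n_e = 0.02318 / 0.16 = 0.1449 m/day.
Travel time t = L / v = 2600 / 0.1449 = 17945 days = 49.13 years.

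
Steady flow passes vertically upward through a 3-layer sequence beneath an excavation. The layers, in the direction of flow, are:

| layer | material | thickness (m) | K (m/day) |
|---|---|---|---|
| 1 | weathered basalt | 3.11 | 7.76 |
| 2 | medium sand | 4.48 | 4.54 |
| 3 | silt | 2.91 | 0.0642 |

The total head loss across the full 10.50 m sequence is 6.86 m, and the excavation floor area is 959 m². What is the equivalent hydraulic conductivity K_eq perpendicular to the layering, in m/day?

0.225

Flow is perpendicular to layering, so the layers act in series and the equivalent K is the thickness-weighted harmonic mean.
Total thickness L = 3.11 + 4.48 + 2.91 = 10.50 m.
Σ(b_i/K_i) = 3.11/7.76 + 4.48/4.54 + 2.91/0.0642 = 46.71 d.
K_eq = L / Σ(b_i/K_i) = 10.50 / 46.71 = 0.2248 m/day.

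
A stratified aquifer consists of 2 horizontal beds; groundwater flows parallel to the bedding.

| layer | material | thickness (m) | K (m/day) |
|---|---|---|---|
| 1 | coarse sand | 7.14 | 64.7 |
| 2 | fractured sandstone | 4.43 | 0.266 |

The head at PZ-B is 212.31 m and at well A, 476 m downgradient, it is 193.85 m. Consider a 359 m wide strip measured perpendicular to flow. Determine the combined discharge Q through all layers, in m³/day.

6450

Flow is parallel to layering, so each bed carries its own Darcy discharge and the transmissivities add.
Σ(K_i·b_i) = 64.7×7.14 + 0.266×4.43 = 463.1 m²/day.
Hydraulic gradient i = (212.31 − 193.85) / 476 = 18.46 / 476 = 0.03878.
Q = Σ(K_i·b_i) · W · i = 463.1 × 359 × 0.03878 = 6448 m³/day.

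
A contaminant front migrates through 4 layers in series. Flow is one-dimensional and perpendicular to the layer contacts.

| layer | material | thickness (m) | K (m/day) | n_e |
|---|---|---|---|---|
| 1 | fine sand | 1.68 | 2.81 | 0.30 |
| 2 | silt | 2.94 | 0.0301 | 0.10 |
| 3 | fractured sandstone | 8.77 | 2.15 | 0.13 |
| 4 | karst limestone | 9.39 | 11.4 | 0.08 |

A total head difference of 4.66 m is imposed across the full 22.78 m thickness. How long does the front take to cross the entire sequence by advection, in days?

With flow normal to the layers, continuity requires the same specific discharge q through every layer.
Σ(b_i/K_i) = 1.68/2.81 + 2.94/0.0301 + 8.77/2.15 + 9.39/11.4 = 103.2 d.
q = Δh / Σ(b_i/K_i) = 4.66 / 103.2 = 0.04517 m/day.
In each layer the seepage velocity is v_i = q/n_i, so the layer transit time is t_i = b_i·n_i / q:
  layer 1 (fine sand): t_1 = 1.68 × 0.30 / 0.04517 = 11.16 d
  layer 2 (silt): t_2 = 2.94 × 0.10 / 0.04517 = 6.509 d
  layer 3 (fractured sandstone): t_3 = 8.77 × 0.13 / 0.04517 = 25.24 d
  layer 4 (karst limestone): t_4 = 9.39 × 0.08 / 0.04517 = 16.63 d
Total t = Σ t_i = 59.54 days.

59.5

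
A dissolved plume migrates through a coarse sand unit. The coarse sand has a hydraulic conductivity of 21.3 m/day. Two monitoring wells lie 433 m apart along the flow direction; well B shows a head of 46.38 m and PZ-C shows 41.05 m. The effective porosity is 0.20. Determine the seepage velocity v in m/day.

Hydraulic gradient i = (46.38 − 41.05) / 433 = 5.33 / 433 = 0.01231.
Darcy flux q = K · i = 21.30 × 0.01231 = 0.2622 m/day.
Seepage velocity v = q / n_e = 0.2622 / 0.20 = 1.311 m/day.

1.31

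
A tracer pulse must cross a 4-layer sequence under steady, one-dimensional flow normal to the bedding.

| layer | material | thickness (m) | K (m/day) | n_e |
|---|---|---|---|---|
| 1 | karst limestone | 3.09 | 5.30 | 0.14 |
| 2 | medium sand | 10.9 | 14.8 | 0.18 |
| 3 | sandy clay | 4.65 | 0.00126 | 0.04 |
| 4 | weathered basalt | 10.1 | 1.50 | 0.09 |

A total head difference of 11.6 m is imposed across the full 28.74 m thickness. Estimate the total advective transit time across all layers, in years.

3.05

With flow normal to the layers, continuity requires the same specific discharge q through every layer.
Σ(b_i/K_i) = 3.09/5.30 + 10.9/14.8 + 4.65/0.00126 + 10.1/1.50 = 3699 d.
q = Δh / Σ(b_i/K_i) = 11.6 / 3699 = 0.003136 m/day.
In each layer the seepage velocity is v_i = q/n_i, so the layer transit time is t_i = b_i·n_i / q:
  layer 1 (karst limestone): t_1 = 3.09 × 0.14 / 0.003136 = 137.9 d
  layer 2 (medium sand): t_2 = 10.9 × 0.18 / 0.003136 = 625.6 d
  layer 3 (sandy clay): t_3 = 4.65 × 0.04 / 0.003136 = 59.30 d
  layer 4 (weathered basalt): t_4 = 10.1 × 0.09 / 0.003136 = 289.8 d
Total t = Σ t_i = 1113 days = 3.046 years.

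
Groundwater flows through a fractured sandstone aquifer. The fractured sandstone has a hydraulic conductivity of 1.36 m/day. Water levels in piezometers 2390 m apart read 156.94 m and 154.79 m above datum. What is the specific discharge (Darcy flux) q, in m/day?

Hydraulic gradient i = (156.94 − 154.79) / 2390 = 2.15 / 2390 = 0.0008996.
Specific discharge q = K · i = 1.360 × 0.0008996 = 0.001223 m/day.

0.00122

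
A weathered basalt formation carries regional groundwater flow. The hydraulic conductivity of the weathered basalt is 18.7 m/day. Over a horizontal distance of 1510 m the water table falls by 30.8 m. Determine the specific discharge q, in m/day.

0.381

Hydraulic gradient i = Δh / L = 30.8 / 1510 = 0.02040.
Specific discharge q = K · i = 18.70 × 0.02040 = 0.3814 m/day.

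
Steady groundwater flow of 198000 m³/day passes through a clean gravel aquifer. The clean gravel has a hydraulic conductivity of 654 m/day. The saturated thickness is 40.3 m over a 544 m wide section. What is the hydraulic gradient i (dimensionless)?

0.0138

Cross-sectional area A = 544 × 40.3 = 21923 m².
From Q = K·A·i, i = Q / (K·A) = 198000 / (654.0 × 21923) = 0.01381.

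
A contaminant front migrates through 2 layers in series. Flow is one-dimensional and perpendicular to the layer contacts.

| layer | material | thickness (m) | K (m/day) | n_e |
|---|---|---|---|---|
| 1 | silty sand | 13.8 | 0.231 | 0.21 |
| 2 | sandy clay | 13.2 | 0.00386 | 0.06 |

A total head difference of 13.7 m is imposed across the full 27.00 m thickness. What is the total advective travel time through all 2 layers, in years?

2.57

With flow normal to the layers, continuity requires the same specific discharge q through every layer.
Σ(b_i/K_i) = 13.8/0.231 + 13.2/0.00386 = 3479 d.
q = Δh / Σ(b_i/K_i) = 13.7 / 3479 = 0.003937 m/day.
In each layer the seepage velocity is v_i = q/n_i, so the layer transit time is t_i = b_i·n_i / q:
  layer 1 (silty sand): t_1 = 13.8 × 0.21 / 0.003937 = 736.0 d
  layer 2 (sandy clay): t_2 = 13.2 × 0.06 / 0.003937 = 201.1 d
Total t = Σ t_i = 937.2 days = 2.566 years.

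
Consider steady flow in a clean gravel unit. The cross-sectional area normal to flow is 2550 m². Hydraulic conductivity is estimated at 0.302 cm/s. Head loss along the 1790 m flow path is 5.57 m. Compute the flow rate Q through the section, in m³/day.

Convert K: 0.302 cm/s × 864 = 260.9 m/day.
Hydraulic gradient i = Δh / L = 5.57 / 1790 = 0.003112.
Darcy's law: Q = K · A · i = 260.9 × 2550 × 0.003112 = 2070 m³/day.

2070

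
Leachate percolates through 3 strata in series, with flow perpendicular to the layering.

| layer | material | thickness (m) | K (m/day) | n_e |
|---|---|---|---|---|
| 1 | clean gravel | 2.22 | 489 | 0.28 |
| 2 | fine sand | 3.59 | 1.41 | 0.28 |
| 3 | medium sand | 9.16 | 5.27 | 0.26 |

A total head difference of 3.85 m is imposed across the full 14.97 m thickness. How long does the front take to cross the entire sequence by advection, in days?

With flow normal to the layers, continuity requires the same specific discharge q through every layer.
Σ(b_i/K_i) = 2.22/489 + 3.59/1.41 + 9.16/5.27 = 4.289 d.
q = Δh / Σ(b_i/K_i) = 3.85 / 4.289 = 0.8977 m/day.
In each layer the seepage velocity is v_i = q/n_i, so the layer transit time is t_i = b_i·n_i / q:
  layer 1 (clean gravel): t_1 = 2.22 × 0.28 / 0.8977 = 0.6924 d
  layer 2 (fine sand): t_2 = 3.59 × 0.28 / 0.8977 = 1.120 d
  layer 3 (medium sand): t_3 = 9.16 × 0.26 / 0.8977 = 2.653 d
Total t = Σ t_i = 4.465 days.

4.47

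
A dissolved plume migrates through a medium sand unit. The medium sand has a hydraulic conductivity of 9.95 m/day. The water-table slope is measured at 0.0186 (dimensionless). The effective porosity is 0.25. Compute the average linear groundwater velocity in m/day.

0.740

Hydraulic gradient i = 0.0186.
Darcy flux q = K · i = 9.950 × 0.01860 = 0.1851 m/day.
Seepage velocity v = q / n_e = 0.1851 / 0.25 = 0.7403 m/day.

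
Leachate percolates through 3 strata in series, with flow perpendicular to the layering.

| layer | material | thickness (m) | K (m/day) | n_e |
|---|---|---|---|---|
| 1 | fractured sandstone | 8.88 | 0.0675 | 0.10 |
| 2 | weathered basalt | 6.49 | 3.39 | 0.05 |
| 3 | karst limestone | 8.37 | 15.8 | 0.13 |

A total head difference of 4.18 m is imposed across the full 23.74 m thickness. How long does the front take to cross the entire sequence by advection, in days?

73.8

With flow normal to the layers, continuity requires the same specific discharge q through every layer.
Σ(b_i/K_i) = 8.88/0.0675 + 6.49/3.39 + 8.37/15.8 = 134.0 d.
q = Δh / Σ(b_i/K_i) = 4.18 / 134.0 = 0.03119 m/day.
In each layer the seepage velocity is v_i = q/n_i, so the layer transit time is t_i = b_i·n_i / q:
  layer 1 (fractured sandstone): t_1 = 8.88 × 0.10 / 0.03119 = 28.47 d
  layer 2 (weathered basalt): t_2 = 6.49 × 0.05 / 0.03119 = 10.40 d
  layer 3 (karst limestone): t_3 = 8.37 × 0.13 / 0.03119 = 34.88 d
Total t = Σ t_i = 73.75 days.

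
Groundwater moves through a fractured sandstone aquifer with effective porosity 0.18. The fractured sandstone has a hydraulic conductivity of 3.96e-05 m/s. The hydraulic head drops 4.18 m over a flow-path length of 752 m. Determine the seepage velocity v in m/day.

Convert K: 3.96e-05 m/s × 86400 = 3.421 m/day.
Hydraulic gradient i = Δh / L = 4.18 / 752 = 0.005559.
Darcy flux q = K · i = 3.421 × 0.005559 = 0.01902 m/day.
Seepage velocity v = q / n_e = 0.01902 / 0.18 = 0.1057 m/day.

0.106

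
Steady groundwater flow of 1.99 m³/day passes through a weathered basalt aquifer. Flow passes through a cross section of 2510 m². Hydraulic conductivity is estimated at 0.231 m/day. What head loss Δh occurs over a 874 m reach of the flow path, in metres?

From Q = K·A·i, i = Q / (K·A) = 1.99 / (0.2310 × 2510) = 0.003432.
Head loss Δh = i · L = 0.003432 × 874 = 3.000 m.

3.00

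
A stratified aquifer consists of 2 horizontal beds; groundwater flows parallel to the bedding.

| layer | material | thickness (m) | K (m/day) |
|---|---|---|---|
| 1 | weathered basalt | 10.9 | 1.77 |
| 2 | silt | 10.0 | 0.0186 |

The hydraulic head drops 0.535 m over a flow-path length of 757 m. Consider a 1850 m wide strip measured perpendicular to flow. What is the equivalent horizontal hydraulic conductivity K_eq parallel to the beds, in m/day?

0.932

Flow is parallel to layering, so each bed carries its own Darcy discharge and the transmissivities add.
Σ(K_i·b_i) = 1.77×10.9 + 0.0186×10.0 = 19.48 m²/day.
Total thickness b = 20.90 m, so K_eq = Σ(K_i·b_i)/b = 0.9320 m/day.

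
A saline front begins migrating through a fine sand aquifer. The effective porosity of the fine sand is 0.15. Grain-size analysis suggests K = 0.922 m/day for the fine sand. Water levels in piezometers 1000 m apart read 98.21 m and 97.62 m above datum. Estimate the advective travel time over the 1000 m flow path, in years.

Hydraulic gradient i = (98.21 − 97.62) / 1000 = 0.59 / 1000 = 0.0005900.
Darcy flux q = K · i = 0.9220 × 0.0005900 = 0.0005440 m/day.
Seepage velocity v = q / n_e = 0.0005440 / 0.15 = 0.003627 m/day.
Travel time t = L / v = 1000 / 0.003627 = 2.757e+05 days = 754.9 years.

755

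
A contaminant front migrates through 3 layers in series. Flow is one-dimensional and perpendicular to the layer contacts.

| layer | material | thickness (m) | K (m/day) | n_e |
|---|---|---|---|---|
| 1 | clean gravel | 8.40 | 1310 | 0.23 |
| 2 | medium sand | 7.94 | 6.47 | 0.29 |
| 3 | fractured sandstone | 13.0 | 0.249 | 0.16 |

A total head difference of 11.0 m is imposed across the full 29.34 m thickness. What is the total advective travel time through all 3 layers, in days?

30.7

With flow normal to the layers, continuity requires the same specific discharge q through every layer.
Σ(b_i/K_i) = 8.40/1310 + 7.94/6.47 + 13.0/0.249 = 53.44 d.
q = Δh / Σ(b_i/K_i) = 11.0 / 53.44 = 0.2058 m/day.
In each layer the seepage velocity is v_i = q/n_i, so the layer transit time is t_i = b_i·n_i / q:
  layer 1 (clean gravel): t_1 = 8.40 × 0.23 / 0.2058 = 9.386 d
  layer 2 (medium sand): t_2 = 7.94 × 0.29 / 0.2058 = 11.19 d
  layer 3 (fractured sandstone): t_3 = 13.0 × 0.16 / 0.2058 = 10.11 d
Total t = Σ t_i = 30.68 days.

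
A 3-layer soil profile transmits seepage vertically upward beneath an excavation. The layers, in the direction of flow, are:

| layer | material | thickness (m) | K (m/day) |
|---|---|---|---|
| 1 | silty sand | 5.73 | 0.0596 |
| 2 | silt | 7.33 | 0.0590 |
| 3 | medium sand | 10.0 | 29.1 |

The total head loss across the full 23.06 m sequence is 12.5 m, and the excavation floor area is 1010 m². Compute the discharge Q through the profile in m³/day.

Flow is perpendicular to layering, so the layers act in series and the equivalent K is the thickness-weighted harmonic mean.
Total thickness L = 5.73 + 7.33 + 10.0 = 23.06 m.
Σ(b_i/K_i) = 5.73/0.0596 + 7.33/0.0590 + 10.0/29.1 = 220.7 d.
K_eq = L / Σ(b_i/K_i) = 23.06 / 220.7 = 0.1045 m/day.
Q = K_eq · A · (Δh/L) = 0.1045 × 1010 × (12.5/23.06) = 57.20 m³/day.

57.2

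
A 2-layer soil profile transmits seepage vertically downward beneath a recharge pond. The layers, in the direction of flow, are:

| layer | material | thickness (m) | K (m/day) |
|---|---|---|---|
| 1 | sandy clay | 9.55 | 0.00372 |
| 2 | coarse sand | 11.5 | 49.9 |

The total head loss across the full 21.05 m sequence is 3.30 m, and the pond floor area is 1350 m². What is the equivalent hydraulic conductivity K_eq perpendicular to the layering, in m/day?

Flow is perpendicular to layering, so the layers act in series and the equivalent K is the thickness-weighted harmonic mean.
Total thickness L = 9.55 + 11.5 = 21.05 m.
Σ(b_i/K_i) = 9.55/0.00372 + 11.5/49.9 = 2567 d.
K_eq = L / Σ(b_i/K_i) = 21.05 / 2567 = 0.008199 m/day.

0.00820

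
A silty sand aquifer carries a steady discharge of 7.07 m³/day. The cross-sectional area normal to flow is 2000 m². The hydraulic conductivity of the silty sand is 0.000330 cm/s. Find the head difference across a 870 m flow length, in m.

Convert K: 0.000330 cm/s × 864 = 0.2851 m/day.
From Q = K·A·i, i = Q / (K·A) = 7.07 / (0.2851 × 2000) = 0.01240.
Head loss Δh = i · L = 0.01240 × 870 = 10.79 m.

10.8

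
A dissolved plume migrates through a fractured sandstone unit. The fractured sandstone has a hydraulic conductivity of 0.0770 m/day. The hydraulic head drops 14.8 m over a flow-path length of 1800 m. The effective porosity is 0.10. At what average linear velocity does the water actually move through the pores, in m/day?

0.00633

Hydraulic gradient i = Δh / L = 14.8 / 1800 = 0.008222.
Darcy flux q = K · i = 0.07700 × 0.008222 = 0.0006331 m/day.
Seepage velocity v = q / n_e = 0.0006331 / 0.10 = 0.006331 m/day.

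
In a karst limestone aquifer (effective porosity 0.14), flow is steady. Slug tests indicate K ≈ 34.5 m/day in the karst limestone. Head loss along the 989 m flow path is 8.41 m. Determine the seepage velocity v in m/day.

2.10

Hydraulic gradient i = Δh / L = 8.41 / 989 = 0.008504.
Darcy flux q = K · i = 34.50 × 0.008504 = 0.2934 m/day.
Seepage velocity v = q / n_e = 0.2934 / 0.14 = 2.096 m/day.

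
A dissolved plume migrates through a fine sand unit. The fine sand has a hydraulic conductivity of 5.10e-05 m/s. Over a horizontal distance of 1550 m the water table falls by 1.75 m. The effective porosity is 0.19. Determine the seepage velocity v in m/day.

0.0262

Convert K: 5.10e-05 m/s × 86400 = 4.406 m/day.
Hydraulic gradient i = Δh / L = 1.75 / 1550 = 0.001129.
Darcy flux q = K · i = 4.406 × 0.001129 = 0.004975 m/day.
Seepage velocity v = q / n_e = 0.004975 / 0.19 = 0.02618 m/day.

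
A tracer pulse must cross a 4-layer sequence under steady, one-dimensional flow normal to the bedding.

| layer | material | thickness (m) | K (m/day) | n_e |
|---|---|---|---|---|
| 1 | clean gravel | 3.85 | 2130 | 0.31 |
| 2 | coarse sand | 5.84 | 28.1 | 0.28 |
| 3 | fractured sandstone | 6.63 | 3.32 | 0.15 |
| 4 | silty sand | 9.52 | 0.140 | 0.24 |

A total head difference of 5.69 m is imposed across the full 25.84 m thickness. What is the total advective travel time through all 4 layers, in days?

With flow normal to the layers, continuity requires the same specific discharge q through every layer.
Σ(b_i/K_i) = 3.85/2130 + 5.84/28.1 + 6.63/3.32 + 9.52/0.140 = 70.21 d.
q = Δh / Σ(b_i/K_i) = 5.69 / 70.21 = 0.08105 m/day.
In each layer the seepage velocity is v_i = q/n_i, so the layer transit time is t_i = b_i·n_i / q:
  layer 1 (clean gravel): t_1 = 3.85 × 0.31 / 0.08105 = 14.73 d
  layer 2 (coarse sand): t_2 = 5.84 × 0.28 / 0.08105 = 20.18 d
  layer 3 (fractured sandstone): t_3 = 6.63 × 0.15 / 0.08105 = 12.27 d
  layer 4 (silty sand): t_4 = 9.52 × 0.24 / 0.08105 = 28.19 d
Total t = Σ t_i = 75.36 days.

75.4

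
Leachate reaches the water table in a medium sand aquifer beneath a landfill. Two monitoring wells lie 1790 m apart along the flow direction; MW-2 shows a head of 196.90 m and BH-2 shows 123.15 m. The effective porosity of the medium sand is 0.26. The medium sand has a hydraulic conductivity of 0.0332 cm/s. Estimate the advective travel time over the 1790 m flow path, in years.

1.08

Convert K: 0.0332 cm/s × 864 = 28.68 m/day.
Hydraulic gradient i = (196.90 − 123.15) / 1790 = 73.75 / 1790 = 0.04120.
Darcy flux q = K · i = 28.68 × 0.04120 = 1.182 m/day.
Seepage velocity v = q / n_e = 1.182 / 0.26 = 4.546 m/day.
Travel time t = L / v = 1790 / 4.546 = 393.8 days = 1.078 years.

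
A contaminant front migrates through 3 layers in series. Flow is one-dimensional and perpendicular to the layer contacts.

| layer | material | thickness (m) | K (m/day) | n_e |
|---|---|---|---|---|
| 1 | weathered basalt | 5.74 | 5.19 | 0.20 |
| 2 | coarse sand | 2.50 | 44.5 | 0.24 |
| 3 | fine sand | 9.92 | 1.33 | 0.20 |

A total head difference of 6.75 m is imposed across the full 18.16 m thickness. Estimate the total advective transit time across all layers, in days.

4.77

With flow normal to the layers, continuity requires the same specific discharge q through every layer.
Σ(b_i/K_i) = 5.74/5.19 + 2.50/44.5 + 9.92/1.33 = 8.621 d.
q = Δh / Σ(b_i/K_i) = 6.75 / 8.621 = 0.7830 m/day.
In each layer the seepage velocity is v_i = q/n_i, so the layer transit time is t_i = b_i·n_i / q:
  layer 1 (weathered basalt): t_1 = 5.74 × 0.20 / 0.7830 = 1.466 d
  layer 2 (coarse sand): t_2 = 2.50 × 0.24 / 0.7830 = 0.7663 d
  layer 3 (fine sand): t_3 = 9.92 × 0.20 / 0.7830 = 2.534 d
Total t = Σ t_i = 4.766 days.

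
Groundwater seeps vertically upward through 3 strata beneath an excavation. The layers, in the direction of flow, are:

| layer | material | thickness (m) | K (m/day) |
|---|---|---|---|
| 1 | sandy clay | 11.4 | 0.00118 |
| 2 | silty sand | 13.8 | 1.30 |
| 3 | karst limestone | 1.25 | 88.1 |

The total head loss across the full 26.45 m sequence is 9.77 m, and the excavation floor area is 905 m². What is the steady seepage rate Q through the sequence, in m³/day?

Flow is perpendicular to layering, so the layers act in series and the equivalent K is the thickness-weighted harmonic mean.
Total thickness L = 11.4 + 13.8 + 1.25 = 26.45 m.
Σ(b_i/K_i) = 11.4/0.00118 + 13.8/1.30 + 1.25/88.1 = 9672 d.
K_eq = L / Σ(b_i/K_i) = 26.45 / 9672 = 0.002735 m/day.
Q = K_eq · A · (Δh/L) = 0.002735 × 905 × (9.77/26.45) = 0.9142 m³/day.

0.914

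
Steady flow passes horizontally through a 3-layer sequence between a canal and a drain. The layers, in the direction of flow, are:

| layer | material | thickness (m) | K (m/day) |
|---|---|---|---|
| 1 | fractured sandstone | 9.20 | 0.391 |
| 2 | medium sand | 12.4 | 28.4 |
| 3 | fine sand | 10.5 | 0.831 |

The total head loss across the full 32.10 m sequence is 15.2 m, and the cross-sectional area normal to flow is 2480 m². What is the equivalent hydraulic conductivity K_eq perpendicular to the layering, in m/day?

0.877

Flow is perpendicular to layering, so the layers act in series and the equivalent K is the thickness-weighted harmonic mean.
Total thickness L = 9.20 + 12.4 + 10.5 = 32.10 m.
Σ(b_i/K_i) = 9.20/0.391 + 12.4/28.4 + 10.5/0.831 = 36.60 d.
K_eq = L / Σ(b_i/K_i) = 32.10 / 36.60 = 0.8770 m/day.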